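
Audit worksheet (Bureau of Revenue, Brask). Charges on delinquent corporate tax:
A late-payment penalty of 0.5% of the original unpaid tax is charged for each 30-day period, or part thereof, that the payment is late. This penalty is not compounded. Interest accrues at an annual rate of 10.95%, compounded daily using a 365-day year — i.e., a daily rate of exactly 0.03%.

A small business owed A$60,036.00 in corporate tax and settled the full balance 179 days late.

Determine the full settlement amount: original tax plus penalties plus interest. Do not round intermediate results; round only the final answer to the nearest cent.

Penalty periods: ⌈179/30⌉ = 6; penalty = 6 × 0.5% × A$60,036.00 = A$1,801.08
Interest: A$60,036.00 × ((1 + 0.0003)^179 − 1) = A$60,036.00 × 0.05515951… = A$3,311.5561…
Total = A$60,036.00 + A$1,801.0800 + A$3,311.5561… = A$65,148.64

A$65,148.64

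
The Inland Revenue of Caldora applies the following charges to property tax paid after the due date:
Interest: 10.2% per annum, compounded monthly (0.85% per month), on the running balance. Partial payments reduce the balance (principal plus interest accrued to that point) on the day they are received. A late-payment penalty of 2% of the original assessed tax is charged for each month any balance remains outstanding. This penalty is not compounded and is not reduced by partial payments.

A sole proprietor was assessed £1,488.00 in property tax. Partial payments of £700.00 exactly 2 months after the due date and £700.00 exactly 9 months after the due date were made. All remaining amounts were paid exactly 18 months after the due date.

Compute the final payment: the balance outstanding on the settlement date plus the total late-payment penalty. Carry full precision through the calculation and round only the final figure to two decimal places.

£711.64

Balance at month 2: £1,488.0000 × (1 + 0.0085)^2 = £1,513.4035…
After £700.00 payment: £1,513.4035… − £700.00 = £813.4035…
Balance at month 9: £813.4035… × (1 + 0.0085)^7 = £863.0528…
After £700.00 payment: £863.0528… − £700.00 = £163.0528…
Balance at month 18: £163.0528… × (1 + 0.0085)^9 = £175.9589…
Penalty: 18 × 2% × £1,488.00 = £535.68
Final settlement = outstanding balance + penalty = £175.9589… + £535.68 = £711.64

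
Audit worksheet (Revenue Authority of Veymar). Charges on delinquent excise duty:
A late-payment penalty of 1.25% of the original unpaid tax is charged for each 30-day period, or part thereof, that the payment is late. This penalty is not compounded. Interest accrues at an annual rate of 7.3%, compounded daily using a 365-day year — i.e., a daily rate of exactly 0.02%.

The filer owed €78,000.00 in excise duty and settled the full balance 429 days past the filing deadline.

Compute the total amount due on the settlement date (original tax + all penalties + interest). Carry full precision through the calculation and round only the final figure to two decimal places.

€99,612.17

Penalty periods: ⌈429/30⌉ = 15; penalty = 15 × 1.25% × €78,000.00 = €14,625.00
Interest: €78,000.00 × ((1 + 0.0002)^429 − 1) = €78,000.00 × 0.08957904… = €6,987.1652…
Total = €78,000.00 + €14,625.0000 + €6,987.1652… = €99,612.17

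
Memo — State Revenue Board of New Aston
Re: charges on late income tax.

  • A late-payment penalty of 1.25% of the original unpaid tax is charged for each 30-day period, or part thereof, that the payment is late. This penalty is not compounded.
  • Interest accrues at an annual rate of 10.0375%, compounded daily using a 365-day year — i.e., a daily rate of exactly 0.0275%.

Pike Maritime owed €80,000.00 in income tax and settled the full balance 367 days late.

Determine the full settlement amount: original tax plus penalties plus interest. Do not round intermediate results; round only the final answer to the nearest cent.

€101,494.27

Penalty periods: ⌈367/30⌉ = 13; penalty = 13 × 1.25% × €80,000.00 = €13,000.00
Interest: €80,000.00 × ((1 + 0.000275)^367 − 1) = €80,000.00 × 0.10617833… = €8,494.2661…
Total = €80,000.00 + €13,000.0000 + €8,494.2661… = €101,494.27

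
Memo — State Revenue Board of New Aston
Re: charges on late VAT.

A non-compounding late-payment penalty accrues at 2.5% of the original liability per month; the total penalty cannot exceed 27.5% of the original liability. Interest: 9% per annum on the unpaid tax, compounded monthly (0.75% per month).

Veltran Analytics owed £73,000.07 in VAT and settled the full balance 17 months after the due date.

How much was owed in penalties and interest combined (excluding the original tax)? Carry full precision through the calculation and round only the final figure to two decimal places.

£29,962.48

Penalty (uncapped): 17 × 2.5% × £73,000.07 = £31,025.03…; cap = 27.5% × £73,000.07 = £20,075.02… → penalty = £20,075.02…
Interest: £73,000.07 × ((1 + 0.0075)^17 − 1) = £73,000.07 × 0.1354446… = £9,887.4620…
Penalties + interest = £20,075.0193… + £9,887.4620… = £29,962.48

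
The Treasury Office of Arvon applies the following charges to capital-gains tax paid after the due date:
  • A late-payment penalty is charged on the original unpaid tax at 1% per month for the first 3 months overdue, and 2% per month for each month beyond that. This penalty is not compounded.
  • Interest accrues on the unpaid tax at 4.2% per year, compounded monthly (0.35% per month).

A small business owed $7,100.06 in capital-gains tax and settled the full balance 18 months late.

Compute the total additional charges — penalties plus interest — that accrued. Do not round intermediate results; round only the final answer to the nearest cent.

Penalty, months 1–3: 3 × 1% × $7,100.06 = $213.00…
Penalty, months 4–18: 15 × 2% × $7,100.06 = $2,130.02…
Interest: $7,100.06 × ((1 + 0.0035)^18 − 1) = $7,100.06 × 0.0649097… = $460.8628…
Penalties + interest = $2,343.0198 + $460.8628… = $2,803.88

$2,803.88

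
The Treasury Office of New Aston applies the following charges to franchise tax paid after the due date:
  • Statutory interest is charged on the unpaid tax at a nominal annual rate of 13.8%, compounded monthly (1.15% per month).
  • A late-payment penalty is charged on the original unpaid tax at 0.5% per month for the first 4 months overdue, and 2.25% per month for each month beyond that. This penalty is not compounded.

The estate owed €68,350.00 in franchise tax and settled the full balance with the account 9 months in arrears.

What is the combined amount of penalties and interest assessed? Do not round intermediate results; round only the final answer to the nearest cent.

Penalty, months 1–4: 4 × 0.5% × €68,350.00 = €1,367.00
Penalty, months 5–9: 5 × 2.25% × €68,350.00 = €7,689.38…
Interest: €68,350.00 × ((1 + 0.0115)^9 − 1) = €68,350.00 × 0.1083910… = €7,408.5237…
Penalties + interest = €9,056.3750 + €7,408.5237… = €16,464.90

€16,464.90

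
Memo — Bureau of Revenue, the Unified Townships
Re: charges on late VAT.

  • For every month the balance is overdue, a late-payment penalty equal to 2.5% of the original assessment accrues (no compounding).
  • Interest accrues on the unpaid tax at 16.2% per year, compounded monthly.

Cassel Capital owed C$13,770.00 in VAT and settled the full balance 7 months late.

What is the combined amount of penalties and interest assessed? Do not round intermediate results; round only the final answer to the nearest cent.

C$3,764.92

Late-payment penalty = 2.5% × C$13,770.00 × 7 mo = C$2,409.75
Interest (16.2%/yr ÷ 12 = 1.35%/month): C$13,770.00 × ((1 + 0.0135)^7 − 1) = C$1,355.1681…
Penalties + interest = C$2,409.7500 + C$1,355.1681… = C$3,764.92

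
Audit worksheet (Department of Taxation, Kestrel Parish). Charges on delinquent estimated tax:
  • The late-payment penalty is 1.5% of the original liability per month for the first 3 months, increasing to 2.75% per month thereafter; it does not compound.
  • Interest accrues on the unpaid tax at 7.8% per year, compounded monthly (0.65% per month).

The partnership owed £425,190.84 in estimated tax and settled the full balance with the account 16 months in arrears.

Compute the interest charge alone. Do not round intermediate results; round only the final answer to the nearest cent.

Interest: £425,190.84 × ((1 + 0.0065)^16 − 1) = £425,190.84 × 0.1092271… = £46,442.3582…

£46,442.36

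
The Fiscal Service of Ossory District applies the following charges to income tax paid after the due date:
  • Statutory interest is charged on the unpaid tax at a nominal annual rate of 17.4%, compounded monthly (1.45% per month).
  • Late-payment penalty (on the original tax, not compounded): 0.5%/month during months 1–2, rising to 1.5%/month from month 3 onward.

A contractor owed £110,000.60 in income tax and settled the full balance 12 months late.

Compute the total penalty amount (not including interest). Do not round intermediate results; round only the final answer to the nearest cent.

Penalty, months 1–2: 2 × 0.5% × £110,000.60 = £1,100.01…
Penalty, months 3–12: 10 × 1.5% × £110,000.60 = £16,500.09
Total penalty = £1,100.01… + £16,500.09 = £17,600.10

£17,600.10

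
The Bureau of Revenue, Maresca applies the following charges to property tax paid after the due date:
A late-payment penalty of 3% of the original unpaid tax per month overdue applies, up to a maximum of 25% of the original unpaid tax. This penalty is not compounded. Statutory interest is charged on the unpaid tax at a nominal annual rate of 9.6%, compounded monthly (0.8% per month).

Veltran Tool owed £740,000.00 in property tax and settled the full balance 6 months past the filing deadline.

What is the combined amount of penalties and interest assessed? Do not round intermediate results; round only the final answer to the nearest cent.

£169,438.02

Penalty: 6 × 3% × £740,000.00 = £133,200.00 (below the 25% cap of £185,000.00)
Interest: £740,000.00 × ((1 + 0.008)^6 − 1) = £740,000.00 × 0.0489703… = £36,238.0232…
Penalties + interest = £133,200.0000 + £36,238.0232… = £169,438.02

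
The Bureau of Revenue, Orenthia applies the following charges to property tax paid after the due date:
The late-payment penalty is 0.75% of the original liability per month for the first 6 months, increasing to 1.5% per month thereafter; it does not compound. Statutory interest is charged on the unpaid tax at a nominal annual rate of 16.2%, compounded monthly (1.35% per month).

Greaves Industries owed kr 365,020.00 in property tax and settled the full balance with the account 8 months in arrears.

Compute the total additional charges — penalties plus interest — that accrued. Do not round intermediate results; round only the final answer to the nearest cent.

kr 68,712.51

Penalty, months 1–6: 6 × 0.75% × kr 365,020.00 = kr 16,425.90
Penalty, months 7–8: 2 × 1.5% × kr 365,020.00 = kr 10,950.60
Interest: kr 365,020.00 × ((1 + 0.0135)^8 − 1) = kr 365,020.00 × 0.1132431… = kr 41,336.0078…
Penalties + interest = kr 27,376.5000 + kr 41,336.0078… = kr 68,712.51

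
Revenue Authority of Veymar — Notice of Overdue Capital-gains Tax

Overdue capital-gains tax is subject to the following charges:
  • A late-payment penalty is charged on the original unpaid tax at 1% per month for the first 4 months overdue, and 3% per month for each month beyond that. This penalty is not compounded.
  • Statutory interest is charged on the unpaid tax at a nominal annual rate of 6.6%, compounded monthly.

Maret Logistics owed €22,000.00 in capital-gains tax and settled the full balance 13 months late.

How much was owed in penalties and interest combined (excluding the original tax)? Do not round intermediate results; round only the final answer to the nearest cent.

Penalty, months 1–4: 4 × 1% × €22,000.00 = €880.00
Penalty, months 5–13: 9 × 3% × €22,000.00 = €5,940.00
Interest (6.6%/yr ÷ 12 = 0.55%/month): €22,000.00 × ((1 + 0.0055)^13 − 1) = €1,625.9704…
Penalties + interest = €6,820.0000 + €1,625.9704… = €8,445.97

€8,445.97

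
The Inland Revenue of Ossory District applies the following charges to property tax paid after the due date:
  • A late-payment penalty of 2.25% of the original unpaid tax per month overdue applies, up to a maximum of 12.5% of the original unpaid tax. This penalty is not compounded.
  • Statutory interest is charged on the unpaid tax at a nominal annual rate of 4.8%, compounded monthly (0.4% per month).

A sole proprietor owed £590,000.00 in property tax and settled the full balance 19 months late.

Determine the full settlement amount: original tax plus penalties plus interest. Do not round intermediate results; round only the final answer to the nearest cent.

£710,241.42

Penalty (uncapped): 19 × 2.25% × £590,000.00 = £252,225.00; cap = 12.5% × £590,000.00 = £73,750.00 → penalty = £73,750.00
Interest: £590,000.00 × ((1 + 0.004)^19 − 1) = £590,000.00 × 0.0787990… = £46,491.4220…
Total = £590,000.00 + £73,750.0000 + £46,491.4220… = £710,241.42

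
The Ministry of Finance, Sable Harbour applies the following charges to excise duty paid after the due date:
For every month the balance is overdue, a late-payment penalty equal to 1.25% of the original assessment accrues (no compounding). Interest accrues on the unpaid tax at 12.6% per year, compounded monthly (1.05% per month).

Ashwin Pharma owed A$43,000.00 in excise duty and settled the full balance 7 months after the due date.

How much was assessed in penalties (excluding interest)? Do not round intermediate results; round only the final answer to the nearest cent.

A$3,762.50

Late-payment penalty = 1.25% × A$43,000.00 × 7 mo = A$3,762.50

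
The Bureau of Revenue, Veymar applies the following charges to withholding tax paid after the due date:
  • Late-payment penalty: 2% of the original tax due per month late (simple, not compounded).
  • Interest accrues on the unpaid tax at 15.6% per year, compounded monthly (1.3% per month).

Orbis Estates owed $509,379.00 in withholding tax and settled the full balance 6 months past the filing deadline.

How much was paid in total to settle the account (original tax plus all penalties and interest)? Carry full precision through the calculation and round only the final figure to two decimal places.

Late-payment penalty = 2% × $509,379.00 × 6 mo = $61,125.48
Interest: $509,379.00 × ((1 + 0.013)^6 − 1) = $509,379.00 × 0.0805794… = $41,045.4392…
Total = $509,379.00 + $61,125.4800 + $41,045.4392… = $611,549.92

$611,549.92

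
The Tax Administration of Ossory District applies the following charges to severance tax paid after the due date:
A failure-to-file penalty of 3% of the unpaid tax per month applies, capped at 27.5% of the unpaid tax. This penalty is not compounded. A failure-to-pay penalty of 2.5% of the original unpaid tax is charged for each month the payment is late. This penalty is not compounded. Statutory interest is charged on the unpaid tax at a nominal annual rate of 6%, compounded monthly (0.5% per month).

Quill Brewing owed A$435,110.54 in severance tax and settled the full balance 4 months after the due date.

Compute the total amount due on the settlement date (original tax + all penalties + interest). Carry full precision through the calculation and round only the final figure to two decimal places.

Failure-to-file: 4 × 3% × A$435,110.54 = A$52,213.26… (under the 27.5% cap)
Failure-to-pay penalty = 2.5% × A$435,110.54 × 4 mo = A$43,511.05…
Interest: A$435,110.54 × ((1 + 0.005)^4 − 1) = A$435,110.54 × 0.0201505… = A$8,767.6952…
Total = A$435,110.54 + A$95,724.3188 + A$8,767.6952… = A$539,602.55

A$539,602.55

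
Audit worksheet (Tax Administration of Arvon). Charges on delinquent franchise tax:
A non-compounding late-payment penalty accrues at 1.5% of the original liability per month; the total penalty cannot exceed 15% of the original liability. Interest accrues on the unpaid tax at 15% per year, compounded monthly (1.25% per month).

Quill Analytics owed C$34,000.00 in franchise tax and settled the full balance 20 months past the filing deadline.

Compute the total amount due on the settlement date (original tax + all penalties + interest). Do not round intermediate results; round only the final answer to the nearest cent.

Penalty (uncapped): 20 × 1.5% × C$34,000.00 = C$10,200.00; cap = 15% × C$34,000.00 = C$5,100.00 → penalty = C$5,100.00
Interest: C$34,000.00 × ((1 + 0.0125)^20 − 1) = C$34,000.00 × 0.2820372… = C$9,589.2659…
Total = C$34,000.00 + C$5,100.0000 + C$9,589.2659… = C$48,689.27

C$48,689.27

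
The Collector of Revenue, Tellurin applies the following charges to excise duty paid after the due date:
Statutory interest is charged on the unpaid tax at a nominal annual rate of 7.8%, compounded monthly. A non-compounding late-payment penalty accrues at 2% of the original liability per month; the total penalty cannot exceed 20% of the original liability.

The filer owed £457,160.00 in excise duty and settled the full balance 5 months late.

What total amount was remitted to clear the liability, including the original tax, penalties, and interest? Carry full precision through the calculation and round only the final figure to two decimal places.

£517,928.11

Penalty: 5 × 2% × £457,160.00 = £45,716.00 (below the 20% cap of £91,432.00)
Interest (7.8%/yr ÷ 12 = 0.65%/month): £457,160.00 × ((1 + 0.0065)^5 − 1) = £15,052.1097…
Total = £457,160.00 + £45,716.0000 + £15,052.1097… = £517,928.11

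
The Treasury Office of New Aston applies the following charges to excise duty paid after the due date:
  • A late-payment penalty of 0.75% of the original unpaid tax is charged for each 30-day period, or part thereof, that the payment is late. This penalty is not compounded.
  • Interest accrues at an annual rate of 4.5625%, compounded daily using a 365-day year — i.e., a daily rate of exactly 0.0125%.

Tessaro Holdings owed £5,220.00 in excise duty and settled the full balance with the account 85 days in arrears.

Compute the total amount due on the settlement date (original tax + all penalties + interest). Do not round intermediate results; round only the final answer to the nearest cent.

£5,393.20

Penalty periods: ⌈85/30⌉ = 3; penalty = 3 × 0.75% × £5,220.00 = £117.45
Interest: £5,220.00 × ((1 + 0.000125)^85 − 1) = £5,220.00 × 0.01068097… = £55.7547…
Total = £5,220.00 + £117.4500 + £55.7547… = £5,393.20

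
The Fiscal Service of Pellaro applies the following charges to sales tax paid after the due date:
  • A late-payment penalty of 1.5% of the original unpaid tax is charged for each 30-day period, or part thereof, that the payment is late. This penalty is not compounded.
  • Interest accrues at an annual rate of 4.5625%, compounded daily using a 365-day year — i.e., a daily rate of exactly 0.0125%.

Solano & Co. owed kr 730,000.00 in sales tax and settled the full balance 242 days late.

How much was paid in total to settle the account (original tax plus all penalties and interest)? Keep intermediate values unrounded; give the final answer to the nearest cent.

kr 850,968.47

Penalty periods: ⌈242/30⌉ = 9; penalty = 9 × 1.5% × kr 730,000.00 = kr 98,550.00
Interest: kr 730,000.00 × ((1 + 0.000125)^242 − 1) = kr 730,000.00 × 0.03071023… = kr 22,418.4688…
Total = kr 730,000.00 + kr 98,550.0000 + kr 22,418.4688… = kr 850,968.47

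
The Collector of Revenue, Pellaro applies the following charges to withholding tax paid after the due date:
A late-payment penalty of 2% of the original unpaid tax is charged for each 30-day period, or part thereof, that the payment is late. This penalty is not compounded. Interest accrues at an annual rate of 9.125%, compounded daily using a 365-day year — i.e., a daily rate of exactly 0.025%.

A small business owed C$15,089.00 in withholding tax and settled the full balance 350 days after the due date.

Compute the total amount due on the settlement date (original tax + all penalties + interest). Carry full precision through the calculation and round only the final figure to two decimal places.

Penalty periods: ⌈350/30⌉ = 12; penalty = 12 × 2% × C$15,089.00 = C$3,621.36
Interest: C$15,089.00 × ((1 + 0.00025)^350 − 1) = C$15,089.00 × 0.09143033… = C$1,379.5922…
Total = C$15,089.00 + C$3,621.3600 + C$1,379.5922… = C$20,089.95

C$20,089.95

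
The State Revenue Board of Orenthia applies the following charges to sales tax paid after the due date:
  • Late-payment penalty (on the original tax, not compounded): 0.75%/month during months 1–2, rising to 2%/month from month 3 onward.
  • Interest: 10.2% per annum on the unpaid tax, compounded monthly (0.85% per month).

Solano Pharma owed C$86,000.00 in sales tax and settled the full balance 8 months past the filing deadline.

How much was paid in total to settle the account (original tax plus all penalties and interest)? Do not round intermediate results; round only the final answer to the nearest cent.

Penalty, months 1–2: 2 × 0.75% × C$86,000.00 = C$1,290.00
Penalty, months 3–8: 6 × 2% × C$86,000.00 = C$10,320.00
Interest: C$86,000.00 × ((1 + 0.0085)^8 − 1) = C$86,000.00 × 0.0700578… = C$6,024.9673…
Total = C$86,000.00 + C$11,610.0000 + C$6,024.9673… = C$103,634.97

C$103,634.97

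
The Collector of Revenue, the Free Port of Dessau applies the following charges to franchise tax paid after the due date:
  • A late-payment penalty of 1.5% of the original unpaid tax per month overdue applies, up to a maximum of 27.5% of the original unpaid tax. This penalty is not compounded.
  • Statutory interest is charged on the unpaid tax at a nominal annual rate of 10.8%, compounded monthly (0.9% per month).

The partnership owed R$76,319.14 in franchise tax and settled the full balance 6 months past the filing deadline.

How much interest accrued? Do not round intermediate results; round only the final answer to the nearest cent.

Interest: R$76,319.14 × ((1 + 0.009)^6 − 1) = R$76,319.14 × 0.0552297… = R$4,215.0816…

R$4,215.08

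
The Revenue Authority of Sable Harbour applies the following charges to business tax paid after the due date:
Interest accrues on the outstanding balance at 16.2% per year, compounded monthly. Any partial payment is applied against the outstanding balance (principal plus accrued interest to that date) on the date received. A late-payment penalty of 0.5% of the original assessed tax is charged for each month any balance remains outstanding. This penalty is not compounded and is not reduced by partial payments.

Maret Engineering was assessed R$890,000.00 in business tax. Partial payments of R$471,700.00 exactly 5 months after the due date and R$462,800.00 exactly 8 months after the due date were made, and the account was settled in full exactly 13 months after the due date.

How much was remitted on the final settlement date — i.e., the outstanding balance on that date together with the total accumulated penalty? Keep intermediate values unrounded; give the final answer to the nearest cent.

Monthly rate = 16.2% ÷ 12 = 1.35%
Balance at month 5: R$890,000.0000 × (1 + 0.0135)^5 = R$951,719.0705…
After R$471,700.00 payment: R$951,719.0705… − R$471,700.00 = R$480,019.0705…
Balance at month 8: R$480,019.0705… × (1 + 0.0135)^3 = R$499,723.4744…
After R$462,800.00 payment: R$499,723.4744… − R$462,800.00 = R$36,923.4744…
Balance at month 13: R$36,923.4744… × (1 + 0.0135)^5 = R$39,484.0165…
Penalty: 13 × 0.5% × R$890,000.00 = R$57,850.00
Final settlement = outstanding balance + penalty = R$39,484.0165… + R$57,850.00 = R$97,334.02

R$97,334.02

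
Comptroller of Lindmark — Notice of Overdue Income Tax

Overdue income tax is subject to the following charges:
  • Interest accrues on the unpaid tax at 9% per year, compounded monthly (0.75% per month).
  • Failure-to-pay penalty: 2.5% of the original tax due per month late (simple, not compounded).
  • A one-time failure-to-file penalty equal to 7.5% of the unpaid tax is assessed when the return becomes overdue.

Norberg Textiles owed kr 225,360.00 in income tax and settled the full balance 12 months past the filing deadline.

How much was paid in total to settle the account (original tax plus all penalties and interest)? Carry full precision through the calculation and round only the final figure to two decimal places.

kr 331,010.32

Failure-to-file penalty: 7.5% × kr 225,360.00 = kr 16,902.00
Failure-to-pay penalty = 2.5% × kr 225,360.00 × 12 mo = kr 67,608.00
Interest: kr 225,360.00 × ((1 + 0.0075)^12 − 1) = kr 225,360.00 × 0.0938069… = kr 21,140.3225…
Total = kr 225,360.00 + kr 84,510.0000 + kr 21,140.3225… = kr 331,010.32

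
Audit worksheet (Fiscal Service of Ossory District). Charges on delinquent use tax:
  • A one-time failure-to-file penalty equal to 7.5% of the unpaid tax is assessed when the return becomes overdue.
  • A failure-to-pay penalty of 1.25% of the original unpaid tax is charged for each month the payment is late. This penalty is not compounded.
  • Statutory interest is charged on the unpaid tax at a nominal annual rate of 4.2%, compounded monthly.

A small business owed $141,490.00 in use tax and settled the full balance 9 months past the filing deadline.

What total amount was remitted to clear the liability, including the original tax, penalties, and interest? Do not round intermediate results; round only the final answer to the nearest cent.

Failure-to-file penalty: 7.5% × $141,490.00 = $10,611.75
Failure-to-pay penalty: 9 × 1.25% × $141,490.00 = $15,917.63…
Interest (4.2%/yr ÷ 12 = 0.35%/month): $141,490.00 × ((1 + 0.0035)^9 − 1) = $4,519.8444…
Total = $141,490.00 + $26,529.3750 + $4,519.8444… = $172,539.22

$172,539.22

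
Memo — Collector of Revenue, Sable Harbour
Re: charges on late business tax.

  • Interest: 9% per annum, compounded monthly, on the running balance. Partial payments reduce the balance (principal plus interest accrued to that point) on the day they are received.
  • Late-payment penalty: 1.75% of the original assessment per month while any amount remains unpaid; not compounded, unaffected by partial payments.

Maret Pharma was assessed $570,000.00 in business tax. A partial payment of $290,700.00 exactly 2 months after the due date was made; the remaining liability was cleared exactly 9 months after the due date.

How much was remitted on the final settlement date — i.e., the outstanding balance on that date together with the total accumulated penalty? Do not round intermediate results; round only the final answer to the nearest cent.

Monthly rate = 9% ÷ 12 = 0.75%
Balance at month 2: $570,000.0000 × (1 + 0.0075)^2 = $578,582.0625
After $290,700.00 payment: $578,582.0625 − $290,700.00 = $287,882.0625
Balance at month 9: $287,882.0625 × (1 + 0.0075)^7 = $303,340.2143…
Penalty: 9 × 1.75% × $570,000.00 = $89,775.00
Final settlement = outstanding balance + penalty = $303,340.2143… + $89,775.00 = $393,115.21

$393,115.21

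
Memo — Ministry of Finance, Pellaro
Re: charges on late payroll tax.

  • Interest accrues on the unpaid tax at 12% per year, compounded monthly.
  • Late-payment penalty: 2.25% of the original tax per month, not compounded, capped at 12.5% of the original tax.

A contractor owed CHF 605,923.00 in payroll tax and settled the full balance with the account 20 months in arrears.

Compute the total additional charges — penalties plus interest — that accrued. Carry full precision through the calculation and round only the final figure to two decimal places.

Penalty (uncapped): 20 × 2.25% × CHF 605,923.00 = CHF 272,665.35; cap = 12.5% × CHF 605,923.00 = CHF 75,740.38… → penalty = CHF 75,740.38…
Interest (12%/yr ÷ 12 = 1%/month): CHF 605,923.00 × ((1 + 0.01)^20 − 1) = CHF 133,418.2096…
Penalties + interest = CHF 75,740.3750 + CHF 133,418.2096… = CHF 209,158.58

CHF 209,158.58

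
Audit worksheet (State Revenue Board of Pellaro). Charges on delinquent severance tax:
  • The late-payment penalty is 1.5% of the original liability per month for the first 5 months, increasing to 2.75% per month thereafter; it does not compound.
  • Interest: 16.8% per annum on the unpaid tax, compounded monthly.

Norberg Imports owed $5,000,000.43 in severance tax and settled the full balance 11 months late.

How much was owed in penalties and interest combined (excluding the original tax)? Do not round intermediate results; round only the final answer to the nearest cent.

$2,026,228.62

Penalty, months 1–5: 5 × 1.5% × $5,000,000.43 = $375,000.03…
Penalty, months 6–11: 6 × 2.75% × $5,000,000.43 = $825,000.07…
Interest (16.8%/yr ÷ 12 = 1.4%/month): $5,000,000.43 × ((1 + 0.014)^11 − 1) = $826,228.5174…
Penalties + interest = $1,200,000.1032 + $826,228.5174… = $2,026,228.62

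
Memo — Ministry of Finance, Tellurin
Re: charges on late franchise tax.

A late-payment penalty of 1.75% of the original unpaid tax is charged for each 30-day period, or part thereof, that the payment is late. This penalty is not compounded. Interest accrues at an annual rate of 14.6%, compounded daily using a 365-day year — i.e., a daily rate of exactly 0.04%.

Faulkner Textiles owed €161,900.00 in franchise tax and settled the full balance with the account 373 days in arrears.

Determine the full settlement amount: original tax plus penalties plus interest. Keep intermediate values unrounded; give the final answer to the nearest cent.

Penalty periods: ⌈373/30⌉ = 13; penalty = 13 × 1.75% × €161,900.00 = €36,832.25
Interest: €161,900.00 × ((1 + 0.0004)^373 − 1) = €161,900.00 × 0.16087052… = €26,044.9364…
Total = €161,900.00 + €36,832.2500 + €26,044.9364… = €224,777.19

€224,777.19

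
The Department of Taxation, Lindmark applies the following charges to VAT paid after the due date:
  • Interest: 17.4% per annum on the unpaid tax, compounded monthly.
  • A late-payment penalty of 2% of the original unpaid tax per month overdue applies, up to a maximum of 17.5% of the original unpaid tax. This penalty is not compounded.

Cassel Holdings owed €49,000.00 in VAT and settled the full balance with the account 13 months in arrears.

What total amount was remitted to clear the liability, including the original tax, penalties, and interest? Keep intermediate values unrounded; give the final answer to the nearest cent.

Penalty (uncapped): 13 × 2% × €49,000.00 = €12,740.00; cap = 17.5% × €49,000.00 = €8,575.00 → penalty = €8,575.00
Interest (17.4%/yr ÷ 12 = 1.45%/month): €49,000.00 × ((1 + 0.0145)^13 − 1) = €10,084.3889…
Total = €49,000.00 + €8,575.0000 + €10,084.3889… = €67,659.39

€67,659.39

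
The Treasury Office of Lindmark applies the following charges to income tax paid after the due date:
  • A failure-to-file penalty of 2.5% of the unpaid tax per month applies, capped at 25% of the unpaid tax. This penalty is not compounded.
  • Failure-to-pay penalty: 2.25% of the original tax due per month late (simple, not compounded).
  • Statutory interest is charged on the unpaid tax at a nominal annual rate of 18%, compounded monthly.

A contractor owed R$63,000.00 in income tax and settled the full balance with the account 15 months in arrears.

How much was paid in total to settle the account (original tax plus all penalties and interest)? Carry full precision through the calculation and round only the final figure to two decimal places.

Failure-to-file: 15 × 2.5% × R$63,000.00 = R$23,625.00, capped at 25% × R$63,000.00 = R$15,750.00
Failure-to-pay penalty: 15 × 2.25% × R$63,000.00 = R$21,262.50
Interest (18%/yr ÷ 12 = 1.5%/month): R$63,000.00 × ((1 + 0.015)^15 − 1) = R$15,764.6202…
Total = R$63,000.00 + R$37,012.5000 + R$15,764.6202… = R$115,777.12

R$115,777.12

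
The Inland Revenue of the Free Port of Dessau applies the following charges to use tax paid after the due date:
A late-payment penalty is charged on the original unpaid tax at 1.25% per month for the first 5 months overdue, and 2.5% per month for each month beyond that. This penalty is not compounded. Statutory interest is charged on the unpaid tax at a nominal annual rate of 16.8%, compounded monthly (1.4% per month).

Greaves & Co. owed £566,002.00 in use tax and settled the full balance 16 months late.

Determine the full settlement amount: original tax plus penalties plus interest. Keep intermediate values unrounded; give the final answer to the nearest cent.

£898,035.17

Penalty, months 1–5: 5 × 1.25% × £566,002.00 = £35,375.13…
Penalty, months 6–16: 11 × 2.5% × £566,002.00 = £155,650.55
Interest: £566,002.00 × ((1 + 0.014)^16 − 1) = £566,002.00 × 0.2491290… = £141,007.4941…
Total = £566,002.00 + £191,025.6750 + £141,007.4941… = £898,035.17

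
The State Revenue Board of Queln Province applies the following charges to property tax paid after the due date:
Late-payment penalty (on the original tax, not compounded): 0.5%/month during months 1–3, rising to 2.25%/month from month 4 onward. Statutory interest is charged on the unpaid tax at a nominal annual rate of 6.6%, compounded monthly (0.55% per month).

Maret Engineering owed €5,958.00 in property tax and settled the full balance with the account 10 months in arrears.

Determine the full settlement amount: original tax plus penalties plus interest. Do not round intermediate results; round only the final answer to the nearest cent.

Penalty, months 1–3: 3 × 0.5% × €5,958.00 = €89.37
Penalty, months 4–10: 7 × 2.25% × €5,958.00 = €938.39…
Interest: €5,958.00 × ((1 + 0.0055)^10 − 1) = €5,958.00 × 0.0563814… = €335.9204…
Total = €5,958.00 + €1,027.7550 + €335.9204… = €7,321.68

€7,321.68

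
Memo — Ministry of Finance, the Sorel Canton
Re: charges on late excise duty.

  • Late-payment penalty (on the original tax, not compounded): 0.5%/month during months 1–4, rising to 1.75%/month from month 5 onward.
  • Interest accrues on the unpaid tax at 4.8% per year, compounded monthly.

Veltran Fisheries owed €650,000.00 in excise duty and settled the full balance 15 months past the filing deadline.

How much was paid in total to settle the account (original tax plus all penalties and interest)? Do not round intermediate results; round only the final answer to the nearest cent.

Penalty, months 1–4: 4 × 0.5% × €650,000.00 = €13,000.00
Penalty, months 5–15: 11 × 1.75% × €650,000.00 = €125,125.00
Interest (4.8%/yr ÷ 12 = 0.4%/month): €650,000.00 × ((1 + 0.004)^15 − 1) = €40,111.1571…
Total = €650,000.00 + €138,125.0000 + €40,111.1571… = €828,236.16

€828,236.16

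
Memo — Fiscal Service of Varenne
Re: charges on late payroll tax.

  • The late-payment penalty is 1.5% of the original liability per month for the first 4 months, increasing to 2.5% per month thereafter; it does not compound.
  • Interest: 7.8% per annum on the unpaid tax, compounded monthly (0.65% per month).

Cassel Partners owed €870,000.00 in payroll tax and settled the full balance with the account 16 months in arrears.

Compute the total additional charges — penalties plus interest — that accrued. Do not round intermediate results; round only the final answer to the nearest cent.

Penalty, months 1–4: 4 × 1.5% × €870,000.00 = €52,200.00
Penalty, months 5–16: 12 × 2.5% × €870,000.00 = €261,000.00
Interest: €870,000.00 × ((1 + 0.0065)^16 − 1) = €870,000.00 × 0.1092271… = €95,027.5684…
Penalties + interest = €313,200.0000 + €95,027.5684… = €408,227.57

€408,227.57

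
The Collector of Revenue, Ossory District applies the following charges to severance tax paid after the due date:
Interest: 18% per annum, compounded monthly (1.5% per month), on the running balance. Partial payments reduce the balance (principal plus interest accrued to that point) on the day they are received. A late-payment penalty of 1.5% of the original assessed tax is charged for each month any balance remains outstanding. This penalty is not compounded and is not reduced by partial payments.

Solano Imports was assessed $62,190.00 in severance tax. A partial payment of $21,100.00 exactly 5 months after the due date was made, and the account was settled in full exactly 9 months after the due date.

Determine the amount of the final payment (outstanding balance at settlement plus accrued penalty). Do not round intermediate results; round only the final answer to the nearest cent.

Balance at month 5: $62,190.0000 × (1 + 0.015)^5 = $66,996.2922…
After $21,100.00 payment: $66,996.2922… − $21,100.00 = $45,896.2922…
Balance at month 9: $45,896.2922… × (1 + 0.015)^4 = $48,712.6517…
Penalty: 9 × 1.5% × $62,190.00 = $8,395.65
Final settlement = outstanding balance + penalty = $48,712.6517… + $8,395.65 = $57,108.30

$57,108.30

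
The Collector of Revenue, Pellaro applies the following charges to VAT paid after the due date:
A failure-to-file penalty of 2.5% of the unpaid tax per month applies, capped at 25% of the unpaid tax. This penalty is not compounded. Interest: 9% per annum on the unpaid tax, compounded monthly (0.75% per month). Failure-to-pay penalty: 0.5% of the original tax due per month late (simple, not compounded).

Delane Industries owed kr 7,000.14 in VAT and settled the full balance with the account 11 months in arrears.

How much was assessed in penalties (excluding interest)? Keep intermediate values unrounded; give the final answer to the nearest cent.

kr 2,135.04

Failure-to-file: 11 × 2.5% × kr 7,000.14 = kr 1,925.04…, capped at 25% × kr 7,000.14 = kr 1,750.04…
Failure-to-pay penalty = 0.5% × kr 7,000.14 × 11 mo = kr 385.01…
Total penalty = kr 1,750.04… + kr 385.01… = kr 2,135.04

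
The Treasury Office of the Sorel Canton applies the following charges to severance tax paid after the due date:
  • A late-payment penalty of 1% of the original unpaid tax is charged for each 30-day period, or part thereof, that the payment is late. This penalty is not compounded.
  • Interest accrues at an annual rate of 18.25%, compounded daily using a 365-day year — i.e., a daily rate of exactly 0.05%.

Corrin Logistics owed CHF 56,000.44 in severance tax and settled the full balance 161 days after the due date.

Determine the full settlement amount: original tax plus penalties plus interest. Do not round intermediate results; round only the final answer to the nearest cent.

CHF 64,053.70

Penalty periods: ⌈161/30⌉ = 6; penalty = 6 × 1% × CHF 56,000.44 = CHF 3,360.03…
Interest: CHF 56,000.44 × ((1 + 0.0005)^161 − 1) = CHF 56,000.44 × 0.08380704… = CHF 4,693.2312…
Total = CHF 56,000.44 + CHF 3,360.0264 + CHF 4,693.2312… = CHF 64,053.70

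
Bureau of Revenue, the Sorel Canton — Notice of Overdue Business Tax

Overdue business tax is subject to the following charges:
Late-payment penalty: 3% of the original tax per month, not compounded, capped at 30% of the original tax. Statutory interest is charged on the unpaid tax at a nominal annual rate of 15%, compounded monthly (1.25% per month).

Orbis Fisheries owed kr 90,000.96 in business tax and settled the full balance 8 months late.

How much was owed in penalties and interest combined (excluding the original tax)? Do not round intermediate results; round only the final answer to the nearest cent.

Penalty: 8 × 3% × kr 90,000.96 = kr 21,600.23… (below the 30% cap of kr 27,000.29…)
Interest: kr 90,000.96 × ((1 + 0.0125)^8 − 1) = kr 90,000.96 × 0.1044861… = kr 9,403.8494…
Penalties + interest = kr 21,600.2304 + kr 9,403.8494… = kr 31,004.08

kr 31,004.08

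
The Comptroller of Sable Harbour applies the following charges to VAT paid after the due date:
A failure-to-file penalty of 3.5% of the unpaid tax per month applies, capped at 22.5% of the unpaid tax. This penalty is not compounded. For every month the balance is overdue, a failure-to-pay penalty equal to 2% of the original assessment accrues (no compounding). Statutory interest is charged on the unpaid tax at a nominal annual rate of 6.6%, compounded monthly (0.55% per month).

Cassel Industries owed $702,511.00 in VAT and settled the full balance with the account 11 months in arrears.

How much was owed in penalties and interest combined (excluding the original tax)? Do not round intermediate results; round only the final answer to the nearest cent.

Failure-to-file: 11 × 3.5% × $702,511.00 = $270,466.74…, capped at 22.5% × $702,511.00 = $158,064.98…
Failure-to-pay penalty: 11 × 2% × $702,511.00 = $154,552.42
Interest: $702,511.00 × ((1 + 0.0055)^11 − 1) = $702,511.00 × 0.0621915… = $43,690.2172…
Penalties + interest = $312,617.3950 + $43,690.2172… = $356,307.61

$356,307.61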